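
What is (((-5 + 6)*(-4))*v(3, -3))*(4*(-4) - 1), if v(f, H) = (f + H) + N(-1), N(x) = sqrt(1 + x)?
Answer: 0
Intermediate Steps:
v(f, H) = H + f (v(f, H) = (f + H) + sqrt(1 - 1) = (H + f) + sqrt(0) = (H + f) + 0 = H + f)
(((-5 + 6)*(-4))*v(3, -3))*(4*(-4) - 1) = (((-5 + 6)*(-4))*(-3 + 3))*(4*(-4) - 1) = ((1*(-4))*0)*(-16 - 1) = -4*0*(-17) = 0*(-17) = 0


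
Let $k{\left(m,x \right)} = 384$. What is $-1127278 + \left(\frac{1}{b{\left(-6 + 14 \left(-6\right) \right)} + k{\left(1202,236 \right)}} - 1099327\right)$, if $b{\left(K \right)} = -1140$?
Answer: $- \frac{1683313381}{756} \approx -2.2266 \cdot 10^{6}$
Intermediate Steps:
$-1127278 + \left(\frac{1}{b{\left(-6 + 14 \left(-6\right) \right)} + k{\left(1202,236 \right)}} - 1099327\right) = -1127278 + \left(\frac{1}{-1140 + 384} - 1099327\right) = -1127278 - \left(1099327 - \frac{1}{-756}\right) = -1127278 - \frac{831091213}{756} = - \frac{1683313381}{756}$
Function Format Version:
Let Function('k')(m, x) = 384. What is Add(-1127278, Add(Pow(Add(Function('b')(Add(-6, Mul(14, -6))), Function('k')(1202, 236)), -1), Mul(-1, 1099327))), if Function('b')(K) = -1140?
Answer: Rational(-1683313381, 756) ≈ -2.2266e+6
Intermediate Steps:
Add(-1127278, Add(Pow(Add(Function('b')(Add(-6, Mul(14, -6))), Function('k')(1202, 236)), -1), Mul(-1, 1099327))) = Add(-1127278, Add(Pow(Add(-1140, 384), -1), Mul(-1, 1099327))) = Add(-1127278, Add(Pow(-756, -1), -1099327)) = Add(-1127278, Add(Rational(-1, 756), -1099327)) = Add(-1127278, Rational(-831091213, 756)) = Rational(-1683313381, 756)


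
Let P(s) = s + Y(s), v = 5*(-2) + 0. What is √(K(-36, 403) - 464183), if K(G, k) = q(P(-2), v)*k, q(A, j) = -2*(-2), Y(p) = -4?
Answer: I*√462571 ≈ 680.13*I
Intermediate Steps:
v = -10 (v = -10 + 0 = -10)
P(s) = -4 + s (P(s) = s - 4 = -4 + s)
q(A, j) = 4
K(G, k) = 4*k
√(K(-36, 403) - 464183) = √(4*403 - 464183) = √(1612 - 464183) = √(-462571) = I*√462571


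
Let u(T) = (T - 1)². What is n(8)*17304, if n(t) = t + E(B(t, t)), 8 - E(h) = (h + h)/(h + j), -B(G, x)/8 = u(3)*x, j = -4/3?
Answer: 46790016/193 ≈ 2.4244e+5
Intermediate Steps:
j = -4/3 (j = -4*⅓ = -4/3 ≈ -1.3333)
u(T) = (-1 + T)²
B(G, x) = -32*x (B(G, x) = -8*(-1 + 3)²*x = -8*2²*x = -32*x)
E(h) = 8 - 2*h/(-4/3 + h) (E(h) = 8 - (h + h)/(h - 4/3) = 8 - 2*h/(-4/3 + h))
n(t) = t + 2*(-16 - 288*t)/(-4 - 96*t) (n(t) = t + 2*(-16 + 9*(-32*t))/(-4 + 3*(-32*t)) = t + 2*(-16 - 288*t)/(-4 - 96*t))
n(8)*17304 = ((8 + 24*8² + 145*8)/(1 + 24*8))*17304 = ((8 + 24*64 + 1160)/(1 + 192))*17304 = ((8 + 1536 + 1160)/193)*17304 = ((1/193)*2704)*17304 = (2704/193)*17304 = 46790016/193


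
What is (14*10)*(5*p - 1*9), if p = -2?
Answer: -2660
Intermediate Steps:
(14*10)*(5*p - 1*9) = (14*10)*(5*(-2) - 1*9) = 140*(-10 - 9) = 140*(-19) = -2660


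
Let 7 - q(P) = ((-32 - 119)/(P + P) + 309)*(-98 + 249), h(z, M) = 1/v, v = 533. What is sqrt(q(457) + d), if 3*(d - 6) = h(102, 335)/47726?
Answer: I*sqrt(289311311613060057169797)/2491102887 ≈ 215.92*I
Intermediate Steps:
h(z, M) = 1/533
d = 457883245/76313874 (d = 6 + ((1/533)/47726)/3 = 6 + ((1/533)*(1/47726))/3 = 6 + (1/3)*(1/25437958) = 6 + 1/76313874 = 457883245/76313874 ≈ 6.0000)
q(P) = -46652 + 22801/(2*P) (q(P) = 7 - ((-32 - 119)/(P + P) + 309)*(-98 + 249) = 7 - (-151*1/(2*P) + 309)*151 = 7 - (-151/(2*P) + 309)*151 = 7 - (309 - 151/(2*P))*151 = 7 - (46659 - 22801/(2*P)) = 7 + (-46659 + 22801/(2*P)) = -46652 + 22801/(2*P))
sqrt(q(457) + d) = sqrt((-46652 + (22801/2)/457) + 457883245/76313874) = sqrt((-46652 + (22801/2)*(1/457)) + 457883245/76313874) = sqrt((-46652 + 22801/914) + 457883245/76313874) = sqrt(-42617127/914 + 457883245/76313874) = sqrt(-812964888708517/17437720209) = I*sqrt(289311311613060057169797)/2491102887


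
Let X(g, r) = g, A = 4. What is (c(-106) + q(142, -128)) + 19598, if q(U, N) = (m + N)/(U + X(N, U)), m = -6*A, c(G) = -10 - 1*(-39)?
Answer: 137313/7 ≈ 19616.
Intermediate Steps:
c(G) = 29 (c(G) = -10 + 39 = 29)
m = -24 (m = -6*4 = -24)
q(U, N) = (-24 + N)/(N + U) (q(U, N) = (-24 + N)/(U + N) = (-24 + N)/(N + U))
(c(-106) + q(142, -128)) + 19598 = (29 + (-24 - 128)/(-128 + 142)) + 19598 = (29 - 152/14) + 19598 = (29 + (1/14)*(-152)) + 19598 = (29 - 76/7) + 19598 = 127/7 + 19598 = 137313/7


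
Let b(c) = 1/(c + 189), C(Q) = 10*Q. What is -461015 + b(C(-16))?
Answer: -13369434/29 ≈ -4.6102e+5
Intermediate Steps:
b(c) = 1/(189 + c)
-461015 + b(C(-16)) = -461015 + 1/(189 + 10*(-16)) = -461015 + 1/(189 - 160) = -461015 + 1/29 = -13369434/29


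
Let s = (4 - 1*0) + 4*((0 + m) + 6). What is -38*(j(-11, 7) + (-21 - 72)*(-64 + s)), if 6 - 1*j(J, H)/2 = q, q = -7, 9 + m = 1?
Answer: -241300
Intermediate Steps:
m = -8 (m = -9 + 1 = -8)
j(J, H) = 26 (j(J, H) = 12 - 2*(-7) = 12 + 14 = 26)
s = -4 (s = (4 - 1*0) + 4*((0 - 8) + 6) = (4 + 0) + 4*(-8 + 6) = 4 + 4*(-2) = 4 - 8 = -4)
-38*(j(-11, 7) + (-21 - 72)*(-64 + s)) = -38*(26 + (-21 - 72)*(-64 - 4)) = -38*(26 - 93*(-68)) = -38*(26 + 6324) = -38*6350 = -241300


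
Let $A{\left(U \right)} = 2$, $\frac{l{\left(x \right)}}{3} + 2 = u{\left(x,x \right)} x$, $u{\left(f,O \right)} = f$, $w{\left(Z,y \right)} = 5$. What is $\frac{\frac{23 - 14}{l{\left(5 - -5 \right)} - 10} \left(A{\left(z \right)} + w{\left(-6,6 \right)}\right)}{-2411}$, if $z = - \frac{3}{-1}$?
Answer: $- \frac{63}{684724} \approx -9.2008 \cdot 10^{-5}$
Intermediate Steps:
$z = 3$ ($z = \left(-3\right) \left(-1\right) = 3$)
$l{\left(x \right)} = -6 + 3 x^{2}$ ($l{\left(x \right)} = -6 + 3 x x = -6 + 3 x^{2}$)
$\frac{\frac{23 - 14}{l{\left(5 - -5 \right)} - 10} \left(A{\left(z \right)} + w{\left(-6,6 \right)}\right)}{-2411} = \frac{\frac{23 - 14}{\left(-6 + 3 \left(5 - -5\right)^{2}\right) - 10} \left(2 + 5\right)}{-2411} = \frac{9}{\left(-6 + 3 \left(5 + 5\right)^{2}\right) - 10} \cdot 7 \left(- \frac{1}{2411}\right) = \frac{9}{\left(-6 + 3 \cdot 10^{2}\right) - 10} \cdot 7 \left(- \frac{1}{2411}\right) = \frac{9}{\left(-6 + 3 \cdot 100\right) - 10} \cdot 7 \left(- \frac{1}{2411}\right) = \frac{9}{\left(-6 + 300\right) - 10} \cdot 7 \left(- \frac{1}{2411}\right) = \frac{9}{294 - 10} \cdot 7 \left(- \frac{1}{2411}\right) = \frac{9}{284} \cdot 7 \left(- \frac{1}{2411}\right) = \frac{63}{284} \left(- \frac{1}{2411}\right) = - \frac{63}{684724}$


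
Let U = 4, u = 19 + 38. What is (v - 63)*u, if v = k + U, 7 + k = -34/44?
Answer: -83733/22 ≈ -3806.0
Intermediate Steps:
u = 57
k = -171/22 (k = -7 - 34/44 = -7 - 34*1/44 = -7 - 17/22 = -171/22 ≈ -7.7727)
v = -83/22 (v = -171/22 + 4 = -83/22 ≈ -3.7727)
(v - 63)*u = (-83/22 - 63)*57 = -1469/22*57 = -83733/22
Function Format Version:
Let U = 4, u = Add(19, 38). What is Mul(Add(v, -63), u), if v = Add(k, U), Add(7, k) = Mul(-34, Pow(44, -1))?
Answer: Rational(-83733, 22) ≈ -3806.0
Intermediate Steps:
u = 57
k = Rational(-171, 22) (k = Add(-7, Mul(-34, Pow(44, -1))) = Add(-7, Mul(-34, Rational(1, 44))) = Add(-7, Rational(-17, 22)) = Rational(-171, 22) ≈ -7.7727)
v = Rational(-83, 22) (v = Add(Rational(-171, 22), 4) = Rational(-83, 22) ≈ -3.7727)
Mul(Add(v, -63), u) = Mul(Add(Rational(-83, 22), -63), 57) = Mul(Rational(-1469, 22), 57) = Rational(-83733, 22)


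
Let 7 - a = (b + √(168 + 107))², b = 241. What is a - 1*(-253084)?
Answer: 194735 - 2410*√11 ≈ 1.8674e+5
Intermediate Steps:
a = 7 - (241 + 5*√11)² (a = 7 - (241 + √(168 + 107))² = 7 - (241 + √275)² = 7 - (241 + 5*√11)² ≈ -66342.)
a - 1*(-253084) = (-58349 - 2410*√11) - 1*(-253084) = (-58349 - 2410*√11) + 253084 = 194735 - 2410*√11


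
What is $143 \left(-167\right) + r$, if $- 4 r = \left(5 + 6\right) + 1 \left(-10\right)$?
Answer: $- \frac{95525}{4} \approx -23881.0$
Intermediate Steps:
$r = - \frac{1}{4}$ ($r = - \frac{\left(5 + 6\right) + 1 \left(-10\right)}{4} = - \frac{11 - 10}{4} = \left(- \frac{1}{4}\right) 1 = - \frac{1}{4} \approx -0.25$)
$143 \left(-167\right) + r = 143 \left(-167\right) - \frac{1}{4} = -23881 - \frac{1}{4} = - \frac{95525}{4}$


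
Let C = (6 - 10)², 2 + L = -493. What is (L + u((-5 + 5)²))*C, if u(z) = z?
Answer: -7920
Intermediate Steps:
L = -495 (L = -2 - 493 = -495)
C = 16 (C = (-4)² = 16)
(L + u((-5 + 5)²))*C = (-495 + (-5 + 5)²)*16 = (-495 + 0²)*16 = (-495 + 0)*16 = -495*16 = -7920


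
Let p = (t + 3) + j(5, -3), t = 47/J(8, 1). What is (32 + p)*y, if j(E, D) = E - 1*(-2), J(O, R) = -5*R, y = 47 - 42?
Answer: 163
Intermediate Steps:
y = 5
j(E, D) = 2 + E (j(E, D) = E + 2 = 2 + E)
t = -47/5 (t = 47/((-5*1)) = 47/(-5) = 47*(-⅕) = -47/5 ≈ -9.4000)
p = ⅗ (p = (-47/5 + 3) + (2 + 5) = -32/5 + 7 = ⅗ ≈ 0.60000)
(32 + p)*y = (32 + ⅗)*5 = (163/5)*5 = 163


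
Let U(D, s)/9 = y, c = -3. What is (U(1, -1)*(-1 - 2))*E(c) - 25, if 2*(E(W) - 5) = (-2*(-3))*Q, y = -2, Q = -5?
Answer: -565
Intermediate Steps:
U(D, s) = -18 (U(D, s) = 9*(-2) = -18)
E(W) = -10 (E(W) = 5 + (-2*(-3)*(-5))/2 = 5 + (6*(-5))/2 = 5 + (½)*(-30) = 5 - 15 = -10)
(U(1, -1)*(-1 - 2))*E(c) - 25 = -18*(-1 - 2)*(-10) - 25 = -18*(-3)*(-10) - 25 = 54*(-10) - 25 = -540 - 25 = -565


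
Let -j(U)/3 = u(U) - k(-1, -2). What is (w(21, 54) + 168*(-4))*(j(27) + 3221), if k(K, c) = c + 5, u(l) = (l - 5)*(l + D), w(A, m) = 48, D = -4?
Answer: -1068288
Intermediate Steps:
u(l) = (-5 + l)*(-4 + l) (u(l) = (l - 5)*(l - 4) = (-5 + l)*(-4 + l))
k(K, c) = 5 + c
j(U) = -51 - 3*U² + 27*U (j(U) = -3*((20 + U² - 9*U) - (5 - 2)) = -3*((20 + U² - 9*U) - 1*3) = -3*((20 + U² - 9*U) - 3) = -3*(17 + U² - 9*U) = -51 - 3*U² + 27*U)
(w(21, 54) + 168*(-4))*(j(27) + 3221) = (48 + 168*(-4))*((-51 - 3*27² + 27*27) + 3221) = (48 - 672)*((-51 - 3*729 + 729) + 3221) = -624*((-51 - 2187 + 729) + 3221) = -624*(-1509 + 3221) = -624*1712 = -1068288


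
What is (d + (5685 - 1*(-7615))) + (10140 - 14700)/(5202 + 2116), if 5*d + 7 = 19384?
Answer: 314212543/18295 ≈ 17175.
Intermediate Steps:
d = 19377/5 (d = -7/5 + (⅕)*19384 = -7/5 + 19384/5 = 19377/5 ≈ 3875.4)
(d + (5685 - 1*(-7615))) + (10140 - 14700)/(5202 + 2116) = (19377/5 + (5685 - 1*(-7615))) + (10140 - 14700)/(5202 + 2116) = (19377/5 + (5685 + 7615)) - 4560/7318 = (19377/5 + 13300) - 4560*1/7318 = 85877/5 - 2280/3659 = 314212543/18295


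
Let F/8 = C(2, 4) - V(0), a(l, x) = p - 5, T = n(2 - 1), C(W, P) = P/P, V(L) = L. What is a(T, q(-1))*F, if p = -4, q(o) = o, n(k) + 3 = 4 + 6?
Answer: -72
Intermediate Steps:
n(k) = 7 (n(k) = -3 + (4 + 6) = -3 + 10 = 7)
C(W, P) = 1
T = 7
a(l, x) = -9 (a(l, x) = -4 - 5 = -9)
F = 8 (F = 8*(1 - 1*0) = 8*(1 + 0) = 8*1 = 8)
a(T, q(-1))*F = -9*8 = -72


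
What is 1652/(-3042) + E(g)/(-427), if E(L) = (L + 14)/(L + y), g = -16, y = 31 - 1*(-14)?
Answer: -10225316/18834543 ≈ -0.54290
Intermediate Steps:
y = 45 (y = 31 + 14 = 45)
E(L) = (14 + L)/(45 + L) (E(L) = (L + 14)/(L + 45) = (14 + L)/(45 + L))
1652/(-3042) + E(g)/(-427) = 1652/(-3042) + ((14 - 16)/(45 - 16))/(-427) = 1652*(-1/3042) + (-2/29)*(-1/427) = -826/1521 + ((1/29)*(-2))*(-1/427) = -826/1521 - 2/29*(-1/427) = -826/1521 + 2/12383 = -10225316/18834543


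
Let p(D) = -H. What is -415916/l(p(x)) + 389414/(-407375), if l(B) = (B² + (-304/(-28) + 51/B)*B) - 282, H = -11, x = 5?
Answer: -593031082412/13443375 ≈ -44113.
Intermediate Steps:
p(D) = 11 (p(D) = -1*(-11) = 11)
l(B) = -282 + B² + B*(76/7 + 51/B) (l(B) = (B² + (-304*(-1/28) + 51/B)*B) - 282 = (B² + (76/7 + 51/B)*B) - 282 = (B² + B*(76/7 + 51/B)) - 282 = -282 + B² + B*(76/7 + 51/B))
-415916/l(p(x)) + 389414/(-407375) = -415916/(-231 + 11² + (76/7)*11) + 389414/(-407375) = -415916/(-231 + 121 + 836/7) + 389414*(-1/407375) = -415916/66/7 - 389414/407375 = -415916*7/66 - 389414/407375 = -1455706/33 - 389414/407375 = -593031082412/13443375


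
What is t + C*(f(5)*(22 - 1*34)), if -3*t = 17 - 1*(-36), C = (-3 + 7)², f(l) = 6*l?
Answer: -17333/3 ≈ -5777.7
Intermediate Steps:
C = 16 (C = 4² = 16)
t = -53/3 (t = -(17 - 1*(-36))/3 = -(17 + 36)/3 = -⅓*53 = -53/3 ≈ -17.667)
t + C*(f(5)*(22 - 1*34)) = -53/3 + 16*((6*5)*(22 - 1*34)) = -53/3 + 16*(30*(22 - 34)) = -53/3 + 16*(30*(-12)) = -53/3 + 16*(-360) = -53/3 - 5760 = -17333/3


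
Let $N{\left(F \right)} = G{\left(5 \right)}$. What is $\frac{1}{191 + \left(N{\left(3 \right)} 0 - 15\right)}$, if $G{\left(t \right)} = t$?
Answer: $\frac{1}{176} \approx 0.0056818$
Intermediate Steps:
$N{\left(F \right)} = 5$
$\frac{1}{191 + \left(N{\left(3 \right)} 0 - 15\right)} = \frac{1}{191 + \left(5 \cdot 0 - 15\right)} = \frac{1}{191 + \left(0 - 15\right)} = \frac{1}{191 - 15} = \frac{1}{176}$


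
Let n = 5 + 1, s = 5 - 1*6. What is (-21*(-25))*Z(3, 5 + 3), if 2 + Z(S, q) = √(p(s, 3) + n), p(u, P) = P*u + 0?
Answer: -1050 + 525*√3 ≈ -140.67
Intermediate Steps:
s = -1 (s = 5 - 6 = -1)
n = 6
p(u, P) = P*u
Z(S, q) = -2 + √3 (Z(S, q) = -2 + √(3*(-1) + 6) = -2 + √(-3 + 6) = -2 + √3)
(-21*(-25))*Z(3, 5 + 3) = (-21*(-25))*(-2 + √3) = 525*(-2 + √3) = -1050 + 525*√3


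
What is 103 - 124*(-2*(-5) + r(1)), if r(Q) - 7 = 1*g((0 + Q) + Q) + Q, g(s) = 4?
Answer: -2625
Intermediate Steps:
r(Q) = 11 + Q (r(Q) = 7 + (1*4 + Q) = 7 + (4 + Q) = 11 + Q)
103 - 124*(-2*(-5) + r(1)) = 103 - 124*(-2*(-5) + (11 + 1)) = 103 - 124*(10 + 12) = 103 - 124*22 = 103 - 2728 = -2625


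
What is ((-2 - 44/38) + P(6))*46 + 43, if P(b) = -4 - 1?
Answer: -6313/19 ≈ -332.26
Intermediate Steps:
P(b) = -5
((-2 - 44/38) + P(6))*46 + 43 = ((-2 - 44/38) - 5)*46 + 43 = ((-2 - 44*1/38) - 5)*46 + 43 = ((-2 - 22/19) - 5)*46 + 43 = (-60/19 - 5)*46 + 43 = -155/19*46 + 43 = -7130/19 + 43 = -6313/19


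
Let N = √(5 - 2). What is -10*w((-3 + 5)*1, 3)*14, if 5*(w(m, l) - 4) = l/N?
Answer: -560 - 28*√3 ≈ -608.50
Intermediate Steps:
N = √3 ≈ 1.7320
w(m, l) = 4 + l*√3/15 (w(m, l) = 4 + (l/(√3))/5 = 4 + (l*(√3/3))/5 = 4 + (l*√3/3)/5 = 4 + l*√3/15)
-10*w((-3 + 5)*1, 3)*14 = -10*(4 + (1/15)*3*√3)*14 = -10*(4 + √3/5)*14 = (-40 - 2*√3)*14 = -560 - 28*√3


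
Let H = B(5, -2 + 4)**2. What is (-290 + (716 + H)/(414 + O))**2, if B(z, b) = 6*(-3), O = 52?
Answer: 4495702500/54289 ≈ 82811.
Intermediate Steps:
B(z, b) = -18
H = 324 (H = (-18)**2 = 324)
(-290 + (716 + H)/(414 + O))**2 = (-290 + (716 + 324)/(414 + 52))**2 = (-290 + 1040/466)**2 = (-290 + 1040*(1/466))**2 = (-290 + 520/233)**2 = (-67050/233)**2 = 4495702500/54289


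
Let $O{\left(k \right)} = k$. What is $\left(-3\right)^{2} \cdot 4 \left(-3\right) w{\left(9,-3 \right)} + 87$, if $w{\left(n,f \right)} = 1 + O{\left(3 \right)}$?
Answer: $-345$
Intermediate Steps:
$w{\left(n,f \right)} = 4$ ($w{\left(n,f \right)} = 1 + 3 = 4$)
$\left(-3\right)^{2} \cdot 4 \left(-3\right) w{\left(9,-3 \right)} + 87 = \left(-3\right)^{2} \cdot 4 \left(-3\right) 4 + 87 = 9 \cdot 4 \left(-3\right) 4 + 87 = 36 \left(-3\right) 4 + 87 = \left(-108\right) 4 + 87 = -432 + 87 = -345$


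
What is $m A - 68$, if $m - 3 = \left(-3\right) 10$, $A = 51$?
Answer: $-1445$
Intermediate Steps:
$m = -27$ ($m = 3 - 30 = -27$)
$m A - 68 = \left(-27\right) 51 - 68 = -1377 - 68 = -1445$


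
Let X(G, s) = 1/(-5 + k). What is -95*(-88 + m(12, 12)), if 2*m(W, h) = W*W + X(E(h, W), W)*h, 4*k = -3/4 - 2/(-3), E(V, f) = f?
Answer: 393680/241 ≈ 1633.5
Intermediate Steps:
k = -1/48 (k = (-3/4 - 2/(-3))/4 = (-3*¼ - 2*(-⅓))/4 = (-¾ + ⅔)/4 = (¼)*(-1/12) = -1/48 ≈ -0.020833)
X(G, s) = -48/241 (X(G, s) = 1/(-5 - 1/48) = 1/(-241/48) = -48/241)
m(W, h) = W²/2 - 24*h/241 (m(W, h) = (W*W - 48*h/241)/2 = (W² - 48*h/241)/2 = W²/2 - 24*h/241)
-95*(-88 + m(12, 12)) = -95*(-88 + ((½)*12² - 24/241*12)) = -95*(-88 + ((½)*144 - 288/241)) = -95*(-88 + (72 - 288/241)) = -95*(-88 + 17064/241) = -95*(-4144/241) = 393680/241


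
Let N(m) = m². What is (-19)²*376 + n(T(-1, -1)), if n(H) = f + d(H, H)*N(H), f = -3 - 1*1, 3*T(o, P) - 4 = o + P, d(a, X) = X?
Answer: 3664772/27 ≈ 1.3573e+5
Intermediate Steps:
T(o, P) = 4/3 + P/3 + o/3 (T(o, P) = 4/3 + (o + P)/3 = 4/3 + (P + o)/3 = 4/3 + (P/3 + o/3) = 4/3 + P/3 + o/3)
f = -4 (f = -3 - 1 = -4)
n(H) = -4 + H³ (n(H) = -4 + H*H² = -4 + H³)
(-19)²*376 + n(T(-1, -1)) = (-19)²*376 + (-4 + (4/3 + (⅓)*(-1) + (⅓)*(-1))³) = 361*376 + (-4 + (4/3 - ⅓ - ⅓)³) = 135736 + (-4 + (⅔)³) = 135736 + (-4 + 8/27) = 135736 - 100/27 = 3664772/27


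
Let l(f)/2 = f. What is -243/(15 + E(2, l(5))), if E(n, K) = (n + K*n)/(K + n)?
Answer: -1458/101 ≈ -14.436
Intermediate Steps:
l(f) = 2*f
E(n, K) = (n + K*n)/(K + n)
-243/(15 + E(2, l(5))) = -243/(15 + 2*(1 + 2*5)/(2*5 + 2)) = -243/(15 + 2*(1 + 10)/(10 + 2)) = -243/(15 + 2*11/12) = -243/(15 + 2*(1/12)*11) = -243/(15 + 11/6) = -243/101/6 = -243*6/101 = -1458/101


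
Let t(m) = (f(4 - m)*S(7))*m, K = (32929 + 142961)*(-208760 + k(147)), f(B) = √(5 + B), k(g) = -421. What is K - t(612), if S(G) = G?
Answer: -36792846090 - 12852*I*√67 ≈ -3.6793e+10 - 1.052e+5*I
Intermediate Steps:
K = -36792846090 (K = (32929 + 142961)*(-208760 - 421) = 175890*(-209181) = -36792846090)
t(m) = 7*m*√(9 - m) (t(m) = (√(5 + (4 - m))*7)*m = (√(9 - m)*7)*m = (7*√(9 - m))*m = 7*m*√(9 - m))
K - t(612) = -36792846090 - 7*612*√(9 - 1*612) = -36792846090 - 7*612*√(9 - 612) = -36792846090 - 7*612*√(-603) = -36792846090 - 7*612*3*I*√67 = -36792846090 - 12852*I*√67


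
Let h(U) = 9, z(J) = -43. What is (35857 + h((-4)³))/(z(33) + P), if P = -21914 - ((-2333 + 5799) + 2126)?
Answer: -35866/27549 ≈ -1.3019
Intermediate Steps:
P = -27506 (P = -21914 - (3466 + 2126) = -21914 - 1*5592 = -21914 - 5592 = -27506)
(35857 + h((-4)³))/(z(33) + P) = (35857 + 9)/(-43 - 27506) = 35866/(-27549) = 35866*(-1/27549) = -35866/27549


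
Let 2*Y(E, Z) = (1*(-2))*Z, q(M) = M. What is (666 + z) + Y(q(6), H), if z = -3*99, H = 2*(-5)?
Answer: 379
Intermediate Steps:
H = -10
Y(E, Z) = -Z (Y(E, Z) = ((1*(-2))*Z)/2 = (-2*Z)/2 = -Z)
z = -297
(666 + z) + Y(q(6), H) = (666 - 297) - 1*(-10) = 369 + 10 = 379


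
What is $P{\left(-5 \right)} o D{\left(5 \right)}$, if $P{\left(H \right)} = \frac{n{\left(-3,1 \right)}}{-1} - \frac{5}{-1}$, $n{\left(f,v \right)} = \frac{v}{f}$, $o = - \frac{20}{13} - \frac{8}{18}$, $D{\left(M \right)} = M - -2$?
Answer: $- \frac{25984}{351} \approx -74.028$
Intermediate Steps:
$D{\left(M \right)} = 2 + M$ ($D{\left(M \right)} = M + 2 = 2 + M$)
$o = - \frac{232}{117}$ ($o = \left(-20\right) \frac{1}{13} - \frac{4}{9} = - \frac{20}{13} - \frac{4}{9} = - \frac{232}{117} \approx -1.9829$)
$P{\left(H \right)} = \frac{16}{3}$ ($P{\left(H \right)} = \frac{1 \frac{1}{-3}}{-1} - \frac{5}{-1} = 1 \left(- \frac{1}{3}\right) \left(-1\right) - -5 = \left(- \frac{1}{3}\right) \left(-1\right) + 5 = \frac{1}{3} + 5 = \frac{16}{3}$)
$P{\left(-5 \right)} o D{\left(5 \right)} = \frac{16}{3} \left(- \frac{232}{117}\right) \left(2 + 5\right) = \left(- \frac{3712}{351}\right) 7 = - \frac{25984}{351}$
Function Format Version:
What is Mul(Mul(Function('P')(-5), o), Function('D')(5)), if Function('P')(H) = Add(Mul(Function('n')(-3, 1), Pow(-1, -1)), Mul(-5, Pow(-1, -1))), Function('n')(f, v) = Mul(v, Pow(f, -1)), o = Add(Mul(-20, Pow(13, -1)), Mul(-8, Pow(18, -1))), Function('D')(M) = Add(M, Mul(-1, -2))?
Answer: Rational(-25984, 351) ≈ -74.028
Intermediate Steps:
Function('D')(M) = Add(2, M) (Function('D')(M) = Add(M, 2) = Add(2, M))
o = Rational(-232, 117) (o = Add(Mul(-20, Rational(1, 13)), Mul(-8, Rational(1, 18))) = Add(Rational(-20, 13), Rational(-4, 9)) = Rational(-232, 117) ≈ -1.9829)
Function('P')(H) = Rational(16, 3) (Function('P')(H) = Add(Mul(Mul(1, Pow(-3, -1)), Pow(-1, -1)), Mul(-5, Pow(-1, -1))) = Add(Mul(Mul(1, Rational(-1, 3)), -1), Mul(-5, -1)) = Add(Mul(Rational(-1, 3), -1), 5) = Add(Rational(1, 3), 5) = Rational(16, 3))
Mul(Mul(Function('P')(-5), o), Function('D')(5)) = Mul(Mul(Rational(16, 3), Rational(-232, 117)), Add(2, 5)) = Mul(Rational(-3712, 351), 7) = Rational(-25984, 351)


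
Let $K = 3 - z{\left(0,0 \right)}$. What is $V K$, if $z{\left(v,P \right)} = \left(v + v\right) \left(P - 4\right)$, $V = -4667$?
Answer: $-14001$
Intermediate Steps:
$z{\left(v,P \right)} = 2 v \left(-4 + P\right)$
$K = 3$ ($K = 3 - 2 \cdot 0 \left(-4 + 0\right) = 3 - 2 \cdot 0 \left(-4\right) = 3 - 0 = 3 + 0 = 3$)
$V K = \left(-4667\right) 3 = -14001$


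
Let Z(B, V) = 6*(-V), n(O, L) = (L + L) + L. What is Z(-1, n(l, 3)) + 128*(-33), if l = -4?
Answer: -4278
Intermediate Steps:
n(O, L) = 3*L (n(O, L) = 2*L + L = 3*L)
Z(B, V) = -6*V
Z(-1, n(l, 3)) + 128*(-33) = -18*3 + 128*(-33) = -6*9 - 4224 = -54 - 4224 = -4278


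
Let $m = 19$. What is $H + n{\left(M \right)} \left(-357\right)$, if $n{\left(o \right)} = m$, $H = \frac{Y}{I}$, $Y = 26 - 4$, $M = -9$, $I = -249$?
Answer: $- \frac{1688989}{249} \approx -6783.1$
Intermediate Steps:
$Y = 22$
$H = - \frac{22}{249}$ ($H = \frac{22}{-249} = 22 \left(- \frac{1}{249}\right) = - \frac{22}{249} \approx -0.088353$)
$n{\left(o \right)} = 19$
$H + n{\left(M \right)} \left(-357\right) = - \frac{22}{249} + 19 \left(-357\right) = - \frac{22}{249} - 6783 = - \frac{1688989}{249}$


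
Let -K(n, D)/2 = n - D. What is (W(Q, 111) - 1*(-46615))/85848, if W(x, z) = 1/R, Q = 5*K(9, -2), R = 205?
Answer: 2389019/4399710 ≈ 0.54299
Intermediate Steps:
K(n, D) = -2*n + 2*D (K(n, D) = -2*(n - D) = -2*n + 2*D)
Q = -110 (Q = 5*(-2*9 + 2*(-2)) = 5*(-18 - 4) = 5*(-22) = -110)
W(x, z) = 1/205
(W(Q, 111) - 1*(-46615))/85848 = (1/205 - 1*(-46615))/85848 = (1/205 + 46615)*(1/85848) = (9556076/205)*(1/85848) = 2389019/4399710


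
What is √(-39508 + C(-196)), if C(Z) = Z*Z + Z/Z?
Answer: I*√1091 ≈ 33.03*I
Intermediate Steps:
C(Z) = 1 + Z² (C(Z) = Z² + 1 = 1 + Z²)
√(-39508 + C(-196)) = √(-39508 + (1 + (-196)²)) = √(-39508 + (1 + 38416)) = √(-39508 + 38417) = √(-1091) = I*√1091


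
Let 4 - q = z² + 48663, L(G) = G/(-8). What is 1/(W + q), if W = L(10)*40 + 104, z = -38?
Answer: -1/50049 ≈ -1.9980e-5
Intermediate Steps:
L(G) = -G/8 (L(G) = G*(-⅛) = -G/8)
W = 54 (W = -⅛*10*40 + 104 = -5/4*40 + 104 = -50 + 104 = 54)
q = -50103 (q = 4 - ((-38)² + 48663) = 4 - (1444 + 48663) = 4 - 1*50107 = 4 - 50107 = -50103)
1/(W + q) = 1/(54 - 50103) = 1/(-50049) = -1/50049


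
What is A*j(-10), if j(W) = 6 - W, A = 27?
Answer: 432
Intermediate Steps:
A*j(-10) = 27*(6 - 1*(-10)) = 27*(6 + 10) = 27*16 = 432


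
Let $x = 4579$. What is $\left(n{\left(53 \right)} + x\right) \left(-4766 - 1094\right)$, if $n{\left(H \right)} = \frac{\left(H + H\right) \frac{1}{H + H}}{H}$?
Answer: $- \frac{1422151680}{53} \approx -2.6833 \cdot 10^{7}$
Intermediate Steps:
$n{\left(H \right)} = \frac{1}{H}$ ($n{\left(H \right)} = \frac{2 H \frac{1}{2 H}}{H} = 1 \frac{1}{H} = \frac{1}{H}$)
$\left(n{\left(53 \right)} + x\right) \left(-4766 - 1094\right) = \left(\frac{1}{53} + 4579\right) \left(-4766 - 1094\right) = \left(\frac{1}{53} + 4579\right) \left(-5860\right) = \frac{242688}{53} \left(-5860\right) = - \frac{1422151680}{53}$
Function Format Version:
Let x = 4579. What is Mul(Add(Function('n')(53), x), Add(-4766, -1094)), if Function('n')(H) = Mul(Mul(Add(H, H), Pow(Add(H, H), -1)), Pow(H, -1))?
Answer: Rational(-1422151680, 53) ≈ -2.6833e+7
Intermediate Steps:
Function('n')(H) = Pow(H, -1) (Function('n')(H) = Mul(Mul(Mul(2, H), Pow(Mul(2, H), -1)), Pow(H, -1)) = Mul(Mul(Mul(2, H), Mul(Rational(1, 2), Pow(H, -1))), Pow(H, -1)) = Mul(1, Pow(H, -1)) = Pow(H, -1))
Mul(Add(Function('n')(53), x), Add(-4766, -1094)) = Mul(Add(Pow(53, -1), 4579), Add(-4766, -1094)) = Mul(Add(Rational(1, 53), 4579), -5860) = Mul(Rational(242688, 53), -5860) = Rational(-1422151680, 53)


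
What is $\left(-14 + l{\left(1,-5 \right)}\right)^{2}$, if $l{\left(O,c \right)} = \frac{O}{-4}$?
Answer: $\frac{3249}{16} \approx 203.06$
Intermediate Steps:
$l{\left(O,c \right)} = - \frac{O}{4}$ ($l{\left(O,c \right)} = O \left(- \frac{1}{4}\right) = - \frac{O}{4}$)
$\left(-14 + l{\left(1,-5 \right)}\right)^{2} = \left(-14 - \frac{1}{4}\right)^{2} = \left(- \frac{57}{4}\right)^{2} = \frac{3249}{16}$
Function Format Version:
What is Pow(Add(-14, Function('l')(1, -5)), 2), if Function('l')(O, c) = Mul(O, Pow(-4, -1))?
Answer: Rational(3249, 16) ≈ 203.06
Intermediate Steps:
Function('l')(O, c) = Mul(Rational(-1, 4), O) (Function('l')(O, c) = Mul(O, Rational(-1, 4)) = Mul(Rational(-1, 4), O))
Pow(Add(-14, Function('l')(1, -5)), 2) = Pow(Add(-14, Mul(Rational(-1, 4), 1)), 2) = Pow(Add(-14, Rational(-1, 4)), 2) = Pow(Rational(-57, 4), 2) = Rational(3249, 16)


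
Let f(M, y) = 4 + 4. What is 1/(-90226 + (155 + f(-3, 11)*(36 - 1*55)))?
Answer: -1/90223 ≈ -1.1084e-5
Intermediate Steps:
f(M, y) = 8
1/(-90226 + (155 + f(-3, 11)*(36 - 1*55))) = 1/(-90226 + (155 + 8*(36 - 1*55))) = 1/(-90226 + (155 + 8*(36 - 55))) = 1/(-90226 + (155 + 8*(-19))) = 1/(-90226 + (155 - 152)) = 1/(-90226 + 3) = 1/(-90223) = -1/90223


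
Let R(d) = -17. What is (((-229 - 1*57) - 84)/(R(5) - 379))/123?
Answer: 185/24354 ≈ 0.0075963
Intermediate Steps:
(((-229 - 1*57) - 84)/(R(5) - 379))/123 = (((-229 - 1*57) - 84)/(-17 - 379))/123 = (((-229 - 57) - 84)/(-396))*(1/123) = ((-286 - 84)*(-1/396))*(1/123) = -370*(-1/396)*(1/123) = (185/198)*(1/123) = 185/24354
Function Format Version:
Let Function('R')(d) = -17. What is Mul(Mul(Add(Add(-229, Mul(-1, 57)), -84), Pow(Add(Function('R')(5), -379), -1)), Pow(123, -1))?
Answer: Rational(185, 24354) ≈ 0.0075963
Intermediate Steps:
Mul(Mul(Add(Add(-229, Mul(-1, 57)), -84), Pow(Add(Function('R')(5), -379), -1)), Pow(123, -1)) = Mul(Mul(Add(Add(-229, Mul(-1, 57)), -84), Pow(Add(-17, -379), -1)), Pow(123, -1)) = Mul(Mul(Add(Add(-229, -57), -84), Pow(-396, -1)), Rational(1, 123)) = Mul(Mul(Add(-286, -84), Rational(-1, 396)), Rational(1, 123)) = Mul(Mul(-370, Rational(-1, 396)), Rational(1, 123)) = Mul(Rational(185, 198), Rational(1, 123)) = Rational(185, 24354)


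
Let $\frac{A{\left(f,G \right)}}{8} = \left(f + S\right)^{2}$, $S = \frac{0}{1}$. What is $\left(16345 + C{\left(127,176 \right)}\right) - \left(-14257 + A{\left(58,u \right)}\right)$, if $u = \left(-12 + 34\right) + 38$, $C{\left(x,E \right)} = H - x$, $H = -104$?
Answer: $3459$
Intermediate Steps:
$S = 0$ ($S = 0 \cdot 1 = 0$)
$C{\left(x,E \right)} = -104 - x$
$u = 60$ ($u = 22 + 38 = 60$)
$A{\left(f,G \right)} = 8 f^{2}$ ($A{\left(f,G \right)} = 8 \left(f + 0\right)^{2} = 8 f^{2}$)
$\left(16345 + C{\left(127,176 \right)}\right) - \left(-14257 + A{\left(58,u \right)}\right) = \left(16345 - 231\right) + \left(14257 - 8 \cdot 58^{2}\right) = \left(16345 - 231\right) + \left(14257 - 8 \cdot 3364\right) = \left(16345 - 231\right) + \left(14257 - 26912\right) = 16114 + \left(14257 - 26912\right) = 16114 - 12655 = 3459$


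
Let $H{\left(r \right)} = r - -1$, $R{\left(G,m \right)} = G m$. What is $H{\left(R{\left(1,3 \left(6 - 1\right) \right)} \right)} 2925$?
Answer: $46800$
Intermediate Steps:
$H{\left(r \right)} = 1 + r$ ($H{\left(r \right)} = r + 1 = 1 + r$)
$H{\left(R{\left(1,3 \left(6 - 1\right) \right)} \right)} 2925 = \left(1 + 1 \cdot 3 \left(6 - 1\right)\right) 2925 = \left(1 + 1 \cdot 3 \cdot 5\right) 2925 = \left(1 + 1 \cdot 15\right) 2925 = \left(1 + 15\right) 2925 = 16 \cdot 2925 = 46800$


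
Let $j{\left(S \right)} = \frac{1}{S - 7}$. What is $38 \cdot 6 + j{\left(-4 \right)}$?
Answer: $\frac{2507}{11} \approx 227.91$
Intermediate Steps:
$j{\left(S \right)} = \frac{1}{-7 + S}$
$38 \cdot 6 + j{\left(-4 \right)} = 38 \cdot 6 + \frac{1}{-7 - 4} = 228 + \frac{1}{-11} = 228 - \frac{1}{11} = \frac{2507}{11}$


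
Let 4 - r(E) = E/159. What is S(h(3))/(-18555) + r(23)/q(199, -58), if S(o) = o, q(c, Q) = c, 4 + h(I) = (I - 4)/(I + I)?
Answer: 4602421/234839502 ≈ 0.019598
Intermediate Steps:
h(I) = -4 + (-4 + I)/(2*I) (h(I) = -4 + (I - 4)/(I + I) = -4 + (-4 + I)/((2*I)) = -4 + (-4 + I)*(1/(2*I)) = -4 + (-4 + I)/(2*I))
r(E) = 4 - E/159
S(h(3))/(-18555) + r(23)/q(199, -58) = (-7/2 - 2/3)/(-18555) + (4 - 1/159*23)/199 = (-7/2 - 2*⅓)*(-1/18555) + (4 - 23/159)*(1/199) = (-7/2 - ⅔)*(-1/18555) + (613/159)*(1/199) = -25/6*(-1/18555) + 613/31641 = 5/22266 + 613/31641 = 4602421/234839502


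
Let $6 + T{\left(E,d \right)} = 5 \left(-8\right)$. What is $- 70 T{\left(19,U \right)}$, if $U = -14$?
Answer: $3220$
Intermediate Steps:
$T{\left(E,d \right)} = -46$ ($T{\left(E,d \right)} = -6 + 5 \left(-8\right) = -6 - 40 = -46$)
$- 70 T{\left(19,U \right)} = \left(-70\right) \left(-46\right) = 3220$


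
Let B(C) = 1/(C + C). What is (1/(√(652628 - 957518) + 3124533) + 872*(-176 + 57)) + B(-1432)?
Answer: (-297191553*√304890 + 928584814666885*I)/(2864*(√304890 - 3124533*I)) ≈ -1.0377e+5 - 7.4506e-9*I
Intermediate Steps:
B(C) = 1/(2*C)
(1/(√(652628 - 957518) + 3124533) + 872*(-176 + 57)) + B(-1432) = (1/(√(652628 - 957518) + 3124533) + 872*(-176 + 57)) + (½)/(-1432) = (1/(√(-304890) + 3124533) + 872*(-119)) + (½)*(-1/1432) = (1/(I*√304890 + 3124533) - 103768) - 1/2864 = (1/(3124533 + I*√304890) - 103768) - 1/2864 = (-103768 + 1/(3124533 + I*√304890)) - 1/2864 = -297191553/2864 + 1/(3124533 + I*√304890)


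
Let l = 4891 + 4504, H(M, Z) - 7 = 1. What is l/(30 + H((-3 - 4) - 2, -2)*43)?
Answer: 9395/374 ≈ 25.120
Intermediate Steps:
H(M, Z) = 8 (H(M, Z) = 7 + 1 = 8)
l = 9395
l/(30 + H((-3 - 4) - 2, -2)*43) = 9395/(30 + 8*43) = 9395/(30 + 344) = 9395/374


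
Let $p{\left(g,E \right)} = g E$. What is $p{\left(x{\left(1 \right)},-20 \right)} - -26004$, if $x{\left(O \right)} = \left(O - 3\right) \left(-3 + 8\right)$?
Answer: $26204$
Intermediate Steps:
$x{\left(O \right)} = -15 + 5 O$ ($x{\left(O \right)} = \left(-3 + O\right) 5 = -15 + 5 O$)
$p{\left(g,E \right)} = E g$
$p{\left(x{\left(1 \right)},-20 \right)} - -26004 = - 20 \left(-15 + 5 \cdot 1\right) - -26004 = - 20 \left(-15 + 5\right) + 26004 = \left(-20\right) \left(-10\right) + 26004 = 200 + 26004 = 26204$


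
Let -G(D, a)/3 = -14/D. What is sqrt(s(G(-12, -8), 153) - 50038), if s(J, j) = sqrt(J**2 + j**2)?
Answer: sqrt(-200152 + 2*sqrt(93685))/2 ≈ 223.35*I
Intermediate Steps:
G(D, a) = 42/D (G(D, a) = -(-42)/D = 42/D)
sqrt(s(G(-12, -8), 153) - 50038) = sqrt(sqrt((42/(-12))**2 + 153**2) - 50038) = sqrt(sqrt((42*(-1/12))**2 + 23409) - 50038) = sqrt(sqrt((-7/2)**2 + 23409) - 50038) = sqrt(sqrt(49/4 + 23409) - 50038) = sqrt(sqrt(93685/4) - 50038) = sqrt(sqrt(93685)/2 - 50038) = sqrt(-50038 + sqrt(93685)/2)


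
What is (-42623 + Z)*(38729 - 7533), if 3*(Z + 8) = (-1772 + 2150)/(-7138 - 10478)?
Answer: -976159003963/734 ≈ -1.3299e+9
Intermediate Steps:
Z = -23509/2936 (Z = -8 + ((-1772 + 2150)/(-7138 - 10478))/3 = -8 + (378/(-17616))/3 = -8 + (378*(-1/17616))/3 = -8 + (⅓)*(-63/2936) = -8 - 21/2936 = -23509/2936 ≈ -8.0072)
(-42623 + Z)*(38729 - 7533) = (-42623 - 23509/2936)*(38729 - 7533) = -125164637/2936*31196 = -976159003963/734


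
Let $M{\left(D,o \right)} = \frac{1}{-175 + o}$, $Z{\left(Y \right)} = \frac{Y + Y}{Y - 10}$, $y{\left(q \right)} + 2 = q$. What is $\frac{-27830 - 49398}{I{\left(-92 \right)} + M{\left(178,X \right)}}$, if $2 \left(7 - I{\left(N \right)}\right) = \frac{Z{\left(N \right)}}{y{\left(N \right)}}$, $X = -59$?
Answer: $- \frac{14439010248}{1309757} \approx -11024.0$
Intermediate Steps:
$y{\left(q \right)} = -2 + q$
$Z{\left(Y \right)} = \frac{2 Y}{-10 + Y}$
$I{\left(N \right)} = 7 - \frac{N}{\left(-10 + N\right) \left(-2 + N\right)}$ ($I{\left(N \right)} = 7 - \frac{\frac{2 N}{-10 + N} \frac{1}{-2 + N}}{2} = 7 - \frac{2 N \frac{1}{-10 + N} \frac{1}{-2 + N}}{2} = 7 - \frac{N}{\left(-10 + N\right) \left(-2 + N\right)}$)
$\frac{-27830 - 49398}{I{\left(-92 \right)} + M{\left(178,X \right)}} = \frac{-27830 - 49398}{\frac{\left(-1\right) \left(-92\right) + 7 \left(-10 - 92\right) \left(-2 - 92\right)}{\left(-10 - 92\right) \left(-2 - 92\right)} + \frac{1}{-175 - 59}} = - \frac{77228}{\frac{92 + 7 \left(-102\right) \left(-94\right)}{\left(-102\right) \left(-94\right)} + \frac{1}{-234}} = - \frac{77228}{\left(- \frac{1}{102}\right) \left(- \frac{1}{94}\right) \left(92 + 67116\right) - \frac{1}{234}} = - \frac{77228}{\left(- \frac{1}{102}\right) \left(- \frac{1}{94}\right) 67208 - \frac{1}{234}} = - \frac{77228}{\frac{16802}{2397} - \frac{1}{234}} = - \frac{77228}{\frac{1309757}{186966}} = \left(-77228\right) \frac{186966}{1309757} = - \frac{14439010248}{1309757}$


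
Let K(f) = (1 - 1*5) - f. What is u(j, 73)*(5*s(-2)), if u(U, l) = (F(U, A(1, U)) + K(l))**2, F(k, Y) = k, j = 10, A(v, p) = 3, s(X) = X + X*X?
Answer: 44890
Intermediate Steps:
s(X) = X + X**2
K(f) = -4 - f (K(f) = (1 - 5) - f = -4 - f)
u(U, l) = (-4 + U - l)**2 (u(U, l) = (U + (-4 - l))**2 = (-4 + U - l)**2)
u(j, 73)*(5*s(-2)) = (4 + 73 - 1*10)**2*(5*(-2*(1 - 2))) = (4 + 73 - 10)**2*(5*(-2*(-1))) = 67**2*(5*2) = 4489*10 = 44890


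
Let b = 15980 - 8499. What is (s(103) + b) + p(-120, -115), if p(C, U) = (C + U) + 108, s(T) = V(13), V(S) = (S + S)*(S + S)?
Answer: 8030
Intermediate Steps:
b = 7481
V(S) = 4*S² (V(S) = (2*S)*(2*S) = 4*S²)
s(T) = 676 (s(T) = 4*13² = 4*169 = 676)
p(C, U) = 108 + C + U
(s(103) + b) + p(-120, -115) = (676 + 7481) + (108 - 120 - 115) = 8157 - 127 = 8030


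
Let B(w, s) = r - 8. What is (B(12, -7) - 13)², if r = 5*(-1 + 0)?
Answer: 676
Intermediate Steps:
r = -5 (r = 5*(-1) = -5)
B(w, s) = -13 (B(w, s) = -5 - 8 = -13)
(B(12, -7) - 13)² = (-13 - 13)² = (-26)² = 676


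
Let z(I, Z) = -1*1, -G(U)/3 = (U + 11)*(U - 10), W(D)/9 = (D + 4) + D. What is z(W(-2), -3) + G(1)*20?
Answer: 6479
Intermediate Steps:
W(D) = 36 + 18*D (W(D) = 9*((D + 4) + D) = 9*((4 + D) + D) = 9*(4 + 2*D) = 36 + 18*D)
G(U) = -3*(-10 + U)*(11 + U) (G(U) = -3*(U + 11)*(U - 10) = -3*(11 + U)*(-10 + U) = -3*(-10 + U)*(11 + U))
z(I, Z) = -1
z(W(-2), -3) + G(1)*20 = -1 + (330 - 3*1 - 3*1²)*20 = -1 + (330 - 3 - 3*1)*20 = -1 + (330 - 3 - 3)*20 = -1 + 324*20 = -1 + 6480 = 6479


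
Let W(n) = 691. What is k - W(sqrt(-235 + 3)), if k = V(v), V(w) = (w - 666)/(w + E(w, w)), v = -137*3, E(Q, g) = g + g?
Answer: -283642/411 ≈ -690.13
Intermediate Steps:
E(Q, g) = 2*g
v = -411
V(w) = (-666 + w)/(3*w) (V(w) = (w - 666)/(w + 2*w) = (-666 + w)/((3*w)) = (-666 + w)*(1/(3*w)) = (-666 + w)/(3*w))
k = 359/411 (k = (1/3)*(-666 - 411)/(-411) = (1/3)*(-1/411)*(-1077) = 359/411 ≈ 0.87348)
k - W(sqrt(-235 + 3)) = 359/411 - 1*691 = 359/411 - 691 = -283642/411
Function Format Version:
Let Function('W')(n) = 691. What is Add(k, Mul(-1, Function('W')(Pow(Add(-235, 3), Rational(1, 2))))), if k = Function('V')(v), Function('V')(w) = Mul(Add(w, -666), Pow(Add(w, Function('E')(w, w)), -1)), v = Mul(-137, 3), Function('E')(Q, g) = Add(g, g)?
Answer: Rational(-283642, 411) ≈ -690.13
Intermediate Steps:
Function('E')(Q, g) = Mul(2, g)
v = -411
Function('V')(w) = Mul(Rational(1, 3), Pow(w, -1), Add(-666, w)) (Function('V')(w) = Mul(Add(w, -666), Pow(Add(w, Mul(2, w)), -1)) = Mul(Add(-666, w), Pow(Mul(3, w), -1)) = Mul(Add(-666, w), Mul(Rational(1, 3), Pow(w, -1))) = Mul(Rational(1, 3), Pow(w, -1), Add(-666, w)))
k = Rational(359, 411) (k = Mul(Rational(1, 3), Pow(-411, -1), Add(-666, -411)) = Mul(Rational(1, 3), Rational(-1, 411), -1077) = Rational(359, 411) ≈ 0.87348)
Add(k, Mul(-1, Function('W')(Pow(Add(-235, 3), Rational(1, 2))))) = Add(Rational(359, 411), Mul(-1, 691)) = Add(Rational(359, 411), -691) = Rational(-283642, 411)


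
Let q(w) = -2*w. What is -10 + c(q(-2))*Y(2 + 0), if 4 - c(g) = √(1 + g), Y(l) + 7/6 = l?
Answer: -20/3 - 5*√5/6 ≈ -8.5301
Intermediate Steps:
Y(l) = -7/6 + l
c(g) = 4 - √(1 + g)
-10 + c(q(-2))*Y(2 + 0) = -10 + (4 - √(1 - 2*(-2)))*(-7/6 + (2 + 0)) = -10 + (4 - √(1 + 4))*(-7/6 + 2) = -10 + (4 - √5)*(⅚) = -10 + (10/3 - 5*√5/6) = -20/3 - 5*√5/6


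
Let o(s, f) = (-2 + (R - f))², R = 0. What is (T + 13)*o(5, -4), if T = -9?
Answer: 16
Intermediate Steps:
o(s, f) = (-2 - f)² (o(s, f) = (-2 + (0 - f))² = (-2 - f)²)
(T + 13)*o(5, -4) = (-9 + 13)*(2 - 4)² = 4*(-2)² = 4*4 = 16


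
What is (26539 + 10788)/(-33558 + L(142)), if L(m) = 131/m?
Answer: -5300434/4765105 ≈ -1.1123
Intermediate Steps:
(26539 + 10788)/(-33558 + L(142)) = (26539 + 10788)/(-33558 + 131/142) = 37327/(-33558 + 131*(1/142)) = 37327/(-33558 + 131/142) = 37327/(-4765105/142) = 37327*(-142/4765105) = -5300434/4765105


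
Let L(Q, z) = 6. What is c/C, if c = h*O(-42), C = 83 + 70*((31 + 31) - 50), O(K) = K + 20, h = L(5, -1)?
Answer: -132/923 ≈ -0.14301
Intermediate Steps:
h = 6
O(K) = 20 + K
C = 923 (C = 83 + 70*(62 - 50) = 83 + 70*12 = 83 + 840 = 923)
c = -132 (c = 6*(20 - 42) = 6*(-22) = -132)
c/C = -132/923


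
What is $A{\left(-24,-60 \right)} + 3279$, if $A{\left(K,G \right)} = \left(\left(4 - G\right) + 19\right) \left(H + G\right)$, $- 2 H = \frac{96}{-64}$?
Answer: $- \frac{6555}{4} \approx -1638.8$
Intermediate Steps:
$H = \frac{3}{4}$ ($H = - \frac{96 \frac{1}{-64}}{2} = - \frac{96 \left(- \frac{1}{64}\right)}{2} = \left(- \frac{1}{2}\right) \left(- \frac{3}{2}\right) = \frac{3}{4} \approx 0.75$)
$A{\left(K,G \right)} = \left(23 - G\right) \left(\frac{3}{4} + G\right)$ ($A{\left(K,G \right)} = \left(\left(4 - G\right) + 19\right) \left(\frac{3}{4} + G\right) = \left(23 - G\right) \left(\frac{3}{4} + G\right)$)
$A{\left(-24,-60 \right)} + 3279 = \left(\frac{69}{4} - \left(-60\right)^{2} + \frac{89}{4} \left(-60\right)\right) + 3279 = \left(\frac{69}{4} - 3600 - 1335\right) + 3279 = - \frac{19671}{4} + 3279 = - \frac{6555}{4}$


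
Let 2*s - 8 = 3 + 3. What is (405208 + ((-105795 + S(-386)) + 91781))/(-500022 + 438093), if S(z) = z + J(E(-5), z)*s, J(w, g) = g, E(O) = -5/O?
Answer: -388106/61929 ≈ -6.2670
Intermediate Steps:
s = 7 (s = 4 + (3 + 3)/2 = 4 + (1/2)*6 = 4 + 3 = 7)
S(z) = 8*z (S(z) = z + z*7 = z + 7*z = 8*z)
(405208 + ((-105795 + S(-386)) + 91781))/(-500022 + 438093) = (405208 + ((-105795 + 8*(-386)) + 91781))/(-500022 + 438093) = (405208 + ((-105795 - 3088) + 91781))/(-61929) = (405208 + (-108883 + 91781))*(-1/61929) = (405208 - 17102)*(-1/61929) = 388106*(-1/61929) = -388106/61929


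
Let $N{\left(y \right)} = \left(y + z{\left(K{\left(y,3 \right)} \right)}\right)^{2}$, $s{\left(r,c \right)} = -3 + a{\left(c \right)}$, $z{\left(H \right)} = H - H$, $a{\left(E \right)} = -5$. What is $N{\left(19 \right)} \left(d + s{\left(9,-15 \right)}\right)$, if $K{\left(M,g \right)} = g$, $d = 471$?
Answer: $167143$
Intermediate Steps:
$z{\left(H \right)} = 0$
$s{\left(r,c \right)} = -8$ ($s{\left(r,c \right)} = -3 - 5 = -8$)
$N{\left(y \right)} = y^{2}$ ($N{\left(y \right)} = \left(y + 0\right)^{2} = y^{2}$)
$N{\left(19 \right)} \left(d + s{\left(9,-15 \right)}\right) = 19^{2} \left(471 - 8\right) = 361 \cdot 463 = 167143$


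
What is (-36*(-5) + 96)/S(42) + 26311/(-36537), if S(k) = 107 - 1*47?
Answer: 708796/182685 ≈ 3.8799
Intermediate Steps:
S(k) = 60 (S(k) = 107 - 47 = 60)
(-36*(-5) + 96)/S(42) + 26311/(-36537) = (-36*(-5) + 96)/60 + 26311/(-36537) = (180 + 96)*(1/60) + 26311*(-1/36537) = 276*(1/60) - 26311/36537 = 23/5 - 26311/36537 = 708796/182685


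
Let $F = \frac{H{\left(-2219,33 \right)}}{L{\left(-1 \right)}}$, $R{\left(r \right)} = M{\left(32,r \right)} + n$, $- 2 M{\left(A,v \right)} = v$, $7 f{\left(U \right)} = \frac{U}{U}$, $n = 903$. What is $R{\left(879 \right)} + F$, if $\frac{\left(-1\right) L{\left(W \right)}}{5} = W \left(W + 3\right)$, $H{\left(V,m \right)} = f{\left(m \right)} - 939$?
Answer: $\frac{25873}{70} \approx 369.61$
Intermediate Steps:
$f{\left(U \right)} = \frac{1}{7}$ ($f{\left(U \right)} = \frac{U \frac{1}{U}}{7} = \frac{1}{7} \cdot 1 = \frac{1}{7}$)
$H{\left(V,m \right)} = - \frac{6572}{7}$ ($H{\left(V,m \right)} = \frac{1}{7} - 939 = - \frac{6572}{7}$)
$L{\left(W \right)} = - 5 W \left(3 + W\right)$ ($L{\left(W \right)} = - 5 W \left(W + 3\right) = - 5 W \left(3 + W\right)$)
$M{\left(A,v \right)} = - \frac{v}{2}$
$R{\left(r \right)} = 903 - \frac{r}{2}$ ($R{\left(r \right)} = - \frac{r}{2} + 903 = 903 - \frac{r}{2}$)
$F = - \frac{3286}{35}$ ($F = - \frac{6572}{7 \left(\left(-5\right) \left(-1\right) \left(3 - 1\right)\right)} = - \frac{6572}{7 \left(\left(-5\right) \left(-1\right) 2\right)} = - \frac{6572}{7 \cdot 10} = \left(- \frac{6572}{7}\right) \frac{1}{10} = - \frac{3286}{35} \approx -93.886$)
$R{\left(879 \right)} + F = \left(903 - \frac{879}{2}\right) - \frac{3286}{35} = \frac{927}{2} - \frac{3286}{35} = \frac{25873}{70}$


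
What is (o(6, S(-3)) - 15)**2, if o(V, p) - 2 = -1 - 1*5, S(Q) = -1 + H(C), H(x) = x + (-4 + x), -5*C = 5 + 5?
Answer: 361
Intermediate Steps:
C = -2 (C = -(5 + 5)/5 = -1/5*10 = -2)
H(x) = -4 + 2*x
S(Q) = -9 (S(Q) = -1 + (-4 + 2*(-2)) = -1 + (-4 - 4) = -1 - 8 = -9)
o(V, p) = -4 (o(V, p) = 2 + (-1 - 1*5) = 2 + (-1 - 5) = 2 - 6 = -4)
(o(6, S(-3)) - 15)**2 = (-4 - 15)**2 = (-19)**2 = 361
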